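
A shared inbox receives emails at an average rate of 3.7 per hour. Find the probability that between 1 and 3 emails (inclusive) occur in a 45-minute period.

0.6351

Over the interval, μ = 3.7 × 0.75 = 2.775 (a 45-minute period = 0.75 hours).
P(1 ≤ N ≤ 3) = Σ_{j=1}^{3} e^(−2.775) · 2.775^j/j! ≈ 0.6351.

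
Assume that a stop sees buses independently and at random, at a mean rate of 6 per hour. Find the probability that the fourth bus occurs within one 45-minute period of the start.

Over the interval, μ = 6 × 0.75 = 4.5 (a 45-minute period = 0.75 hours).
The fourth arrival falls in the interval iff at least 4 events occur there: P(S_4 ≤ t) = P(N ≥ 4) = 1 − P(N ≤ 3) ≈ 0.6577.

0.6577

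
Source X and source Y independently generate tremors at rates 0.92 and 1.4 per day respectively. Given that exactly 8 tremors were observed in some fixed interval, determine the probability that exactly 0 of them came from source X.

0.0176

Given the total, each event is independently from source X with probability p = λ_X/(λ_X+λ_Y) = 0.92/2.32 ≈ 0.3966.
So K ~ Binomial(8, 0.92/2.32): P(K = 0) = C(8,0) · (0.92/2.32)^0 · (1.4/2.32)^8 ≈ 0.0176.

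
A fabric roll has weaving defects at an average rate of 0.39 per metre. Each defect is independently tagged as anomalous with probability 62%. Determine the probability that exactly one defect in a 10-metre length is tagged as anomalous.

Thinning: the defects that are tagged as anomalous themselves form a Poisson process with rate 0.62 × 0.39 = 0.2418 per metre.
Over the interval, μ = 0.2418 × 10 = 2.418 (a 10-metre length = 10 metres).
P(N = 1) = e^(−2.418) · 2.418^1/1! ≈ 0.2154.

0.2154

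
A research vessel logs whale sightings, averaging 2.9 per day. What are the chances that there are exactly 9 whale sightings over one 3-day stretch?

0.1311

Over the interval, μ = 2.9 × 3 = 8.7 (a 3-day stretch = 3 days).
P(N = 9) = e^(−μ) μ^9/9! = e^(−8.7) · 8.7^9/362880 ≈ 0.1311.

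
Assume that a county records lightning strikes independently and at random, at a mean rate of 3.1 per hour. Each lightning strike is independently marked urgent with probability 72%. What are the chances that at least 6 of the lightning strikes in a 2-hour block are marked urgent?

0.2909

Thinning: the lightning strikes that are marked urgent themselves form a Poisson process with rate 0.72 × 3.1 = 2.232 per hour.
Over the interval, μ = 2.232 × 2 = 4.464 (a 2-hour block = 2 hours).
P(N ≥ 6) = 1 − P(N ≤ 5) ≈ 0.2909.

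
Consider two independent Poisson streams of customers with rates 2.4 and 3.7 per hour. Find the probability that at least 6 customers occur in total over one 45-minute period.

Independent Poisson processes superpose: combined rate λ = 2.4 + 3.7 = 6.1 per hour.
Over the interval, μ = 6.1 × 0.75 = 4.575 (a 45-minute period = 0.75 hours).
P(N ≥ 6) = 1 − P(N ≤ 5) ≈ 0.3099.

0.3099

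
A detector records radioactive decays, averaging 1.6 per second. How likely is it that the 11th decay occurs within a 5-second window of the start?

0.1841

Over the interval, μ = 1.6 × 5 = 8 (a 5-second window = 5 seconds).
The 11th arrival falls in the interval iff at least 11 events occur there: P(S_11 ≤ t) = P(N ≥ 11) = 1 − P(N ≤ 10) ≈ 0.1841.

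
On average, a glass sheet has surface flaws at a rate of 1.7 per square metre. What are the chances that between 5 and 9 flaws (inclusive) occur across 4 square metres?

0.6582

Over the interval, μ = 1.7 × 4 = 6.8 (4 square metres).
P(5 ≤ N ≤ 9) = Σ_{j=5}^{9} e^(−6.8) · 6.8^j/j! ≈ 0.6582.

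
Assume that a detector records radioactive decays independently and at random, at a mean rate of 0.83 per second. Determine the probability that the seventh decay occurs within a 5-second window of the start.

Over the interval, μ = 0.83 × 5 = 4.15 (a 5-second window = 5 seconds).
The seventh arrival falls in the interval iff at least 7 events occur there: P(S_7 ≤ t) = P(N ≥ 7) = 1 − P(N ≤ 6) ≈ 0.1269.

0.1269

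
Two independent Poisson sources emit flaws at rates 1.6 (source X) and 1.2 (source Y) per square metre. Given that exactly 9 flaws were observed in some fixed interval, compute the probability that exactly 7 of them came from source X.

0.1315

Given the total, each event is independently from source X with probability p = λ_X/(λ_X+λ_Y) = 1.6/2.8 ≈ 0.5714.
So K ~ Binomial(9, 1.6/2.8): P(K = 7) = C(9,7) · (1.6/2.8)^7 · (1.2/2.8)^2 ≈ 0.1315.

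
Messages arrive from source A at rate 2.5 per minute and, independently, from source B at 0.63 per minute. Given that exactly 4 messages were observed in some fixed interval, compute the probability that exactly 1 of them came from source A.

0.0261

Given the total, each event is independently from source A with probability p = λ_A/(λ_A+λ_B) = 2.5/3.13 ≈ 0.7987.
So K ~ Binomial(4, 2.5/3.13): P(K = 1) = C(4,1) · (2.5/3.13)^1 · (0.63/3.13)^3 ≈ 0.0261.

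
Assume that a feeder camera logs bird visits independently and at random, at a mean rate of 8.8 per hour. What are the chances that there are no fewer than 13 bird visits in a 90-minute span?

Over the interval, μ = 8.8 × 1.5 = 13.2 (a 90-minute span = 1.5 hours).
P(N ≥ 13) = 1 − P(N ≤ 12) = 1 − Σ_{j=0}^{12} e^(−μ) μ^j/j! ≈ 0.5587.

0.5587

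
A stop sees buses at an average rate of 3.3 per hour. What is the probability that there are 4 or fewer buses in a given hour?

0.7626

With mean μ = 3.3 per hour,
P(N ≤ 4) = Σ_{j=0}^{4} e^(−μ) μ^j/j! ≈ 0.7626.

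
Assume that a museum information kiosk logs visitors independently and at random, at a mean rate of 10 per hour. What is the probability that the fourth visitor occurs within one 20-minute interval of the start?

Over the interval, μ = 10 × 1/3 ≈ 3.33333 (a 20-minute interval = 1/3 hours).
The fourth arrival falls in the interval iff at least 4 events occur there: P(S_4 ≤ t) = P(N ≥ 4) = 1 − P(N ≤ 3) ≈ 0.4270.

0.4270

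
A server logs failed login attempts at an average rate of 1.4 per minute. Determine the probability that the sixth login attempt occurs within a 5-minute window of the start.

Over the interval, μ = 1.4 × 5 = 7 (a 5-minute window = 5 minutes).
The sixth arrival falls in the interval iff at least 6 events occur there: P(S_6 ≤ t) = P(N ≥ 6) = 1 − P(N ≤ 5) ≈ 0.6993.

0.6993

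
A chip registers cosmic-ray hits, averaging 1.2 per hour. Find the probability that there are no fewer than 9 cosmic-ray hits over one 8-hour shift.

0.6204

Over the interval, μ = 1.2 × 8 = 9.6 (an 8-hour shift = 8 hours).
P(N ≥ 9) = 1 − P(N ≤ 8) = 1 − Σ_{j=0}^{8} e^(−μ) μ^j/j! ≈ 0.6204.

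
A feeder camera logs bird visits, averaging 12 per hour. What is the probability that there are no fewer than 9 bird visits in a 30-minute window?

0.1528

Over the interval, μ = 12 × 0.5 = 6 (a 30-minute window = 0.5 hours).
P(N ≥ 9) = 1 − P(N ≤ 8) = 1 − Σ_{j=0}^{8} e^(−μ) μ^j/j! ≈ 0.1528.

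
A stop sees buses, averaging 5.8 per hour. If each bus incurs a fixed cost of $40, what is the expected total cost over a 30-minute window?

E[N] = 5.8 × 0.5 = 2.9 (a 30-minute window = 0.5 hours); E[cost] = 2.9 × $40 = $116.

$116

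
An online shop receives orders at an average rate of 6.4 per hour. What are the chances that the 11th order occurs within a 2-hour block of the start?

0.7307

Over the interval, μ = 6.4 × 2 = 12.8 (a 2-hour block = 2 hours).
The 11th arrival falls in the interval iff at least 11 events occur there: P(S_11 ≤ t) = P(N ≥ 11) = 1 − P(N ≤ 10) ≈ 0.7307.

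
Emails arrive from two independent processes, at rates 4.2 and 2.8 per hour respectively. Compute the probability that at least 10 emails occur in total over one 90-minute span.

0.6029

Independent Poisson processes superpose: combined rate λ = 4.2 + 2.8 = 7 per hour.
Over the interval, μ = 7 × 1.5 = 10.5 (a 90-minute span = 1.5 hours).
P(N ≥ 10) = 1 − P(N ≤ 9) ≈ 0.6029.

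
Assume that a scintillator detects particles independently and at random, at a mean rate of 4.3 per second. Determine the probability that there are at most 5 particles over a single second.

With mean μ = 4.3 per second,
P(N ≤ 5) = Σ_{j=0}^{5} e^(−μ) μ^j/j! ≈ 0.7367.

0.7367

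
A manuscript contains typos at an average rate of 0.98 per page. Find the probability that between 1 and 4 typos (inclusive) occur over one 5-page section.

0.4508

Over the interval, μ = 0.98 × 5 = 4.9 (a 5-page section = 5 pages).
P(1 ≤ N ≤ 4) = Σ_{j=1}^{4} e^(−4.9) · 4.9^j/j! ≈ 0.4508.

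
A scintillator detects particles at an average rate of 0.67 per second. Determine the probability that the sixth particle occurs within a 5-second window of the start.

0.1232

Over the interval, μ = 0.67 × 5 = 3.35 (a 5-second window = 5 seconds).
The sixth arrival falls in the interval iff at least 6 events occur there: P(S_6 ≤ t) = P(N ≥ 6) = 1 − P(N ≤ 5) ≈ 0.1232.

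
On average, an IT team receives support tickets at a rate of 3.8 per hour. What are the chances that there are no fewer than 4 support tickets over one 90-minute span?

0.8200

Over the interval, μ = 3.8 × 1.5 = 5.7 (a 90-minute span = 1.5 hours).
P(N ≥ 4) = 1 − P(N ≤ 3) = 1 − Σ_{j=0}^{3} e^(−μ) μ^j/j! ≈ 0.8200.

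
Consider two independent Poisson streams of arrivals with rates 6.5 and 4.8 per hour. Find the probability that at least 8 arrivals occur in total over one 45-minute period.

Independent Poisson processes superpose: combined rate λ = 6.5 + 4.8 = 11.3 per hour.
Over the interval, μ = 11.3 × 0.75 = 8.475 (a 45-minute period = 0.75 hours).
P(N ≥ 8) = 1 − P(N ≤ 7) ≈ 0.6112.

0.6112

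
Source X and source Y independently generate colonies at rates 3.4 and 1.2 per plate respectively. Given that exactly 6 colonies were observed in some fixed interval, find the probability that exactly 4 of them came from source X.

0.3047

Given the total, each event is independently from source X with probability p = λ_X/(λ_X+λ_Y) = 3.4/4.6 ≈ 0.7391.
So K ~ Binomial(6, 3.4/4.6): P(K = 4) = C(6,4) · (3.4/4.6)^4 · (1.2/4.6)^2 ≈ 0.3047.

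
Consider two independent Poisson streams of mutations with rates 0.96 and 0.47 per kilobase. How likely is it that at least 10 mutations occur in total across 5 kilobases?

0.1850

Independent Poisson processes superpose: combined rate λ = 0.96 + 0.47 = 1.43 per kilobase.
Over the interval, μ = 1.43 × 5 = 7.15 (5 kilobases).
P(N ≥ 10) = 1 − P(N ≤ 9) ≈ 0.1850.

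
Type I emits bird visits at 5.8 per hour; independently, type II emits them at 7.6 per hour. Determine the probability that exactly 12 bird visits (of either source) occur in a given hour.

0.1060

Independent Poisson processes superpose: combined rate λ = 5.8 + 7.6 = 13.4 per hour.
So μ = 13.4.
P(N = 12) = e^(−13.4) · 13.4^12/12! ≈ 0.1060.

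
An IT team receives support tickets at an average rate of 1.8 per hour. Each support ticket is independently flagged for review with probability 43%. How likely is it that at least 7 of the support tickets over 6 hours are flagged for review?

Thinning: the support tickets that are flagged for review themselves form a Poisson process with rate 0.43 × 1.8 = 0.774 per hour.
Over the interval, μ = 0.774 × 6 = 4.644 (6 hours).
P(N ≥ 7) = 1 − P(N ≤ 6) ≈ 0.1878.

0.1878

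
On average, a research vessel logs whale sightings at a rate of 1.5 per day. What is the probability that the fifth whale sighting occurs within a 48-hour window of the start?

Over the interval, μ = 1.5 × 2 = 3 (a 48-hour window = 2 days).
The fifth arrival falls in the interval iff at least 5 events occur there: P(S_5 ≤ t) = P(N ≥ 5) = 1 − P(N ≤ 4) ≈ 0.1847.

0.1847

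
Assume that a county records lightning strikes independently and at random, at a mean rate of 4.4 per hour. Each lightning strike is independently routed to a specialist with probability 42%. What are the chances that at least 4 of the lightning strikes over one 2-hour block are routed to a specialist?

0.5050

Thinning: the lightning strikes that are routed to a specialist themselves form a Poisson process with rate 0.42 × 4.4 = 1.848 per hour.
Over the interval, μ = 1.848 × 2 = 3.696 (a 2-hour block = 2 hours).
P(N ≥ 4) = 1 − P(N ≤ 3) ≈ 0.5050.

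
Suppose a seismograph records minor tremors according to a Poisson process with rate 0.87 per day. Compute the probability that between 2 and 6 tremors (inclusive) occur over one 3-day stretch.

Over the interval, μ = 0.87 × 3 = 2.61 (a 3-day stretch = 3 days).
P(2 ≤ N ≤ 6) = Σ_{j=2}^{6} e^(−2.61) · 2.61^j/j! ≈ 0.7170.

0.7170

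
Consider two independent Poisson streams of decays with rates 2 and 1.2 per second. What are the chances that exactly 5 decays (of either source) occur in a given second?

0.1140

Independent Poisson processes superpose: combined rate λ = 2 + 1.2 = 3.2 per second.
So μ = 3.2.
P(N = 5) = e^(−3.2) · 3.2^5/5! ≈ 0.1140.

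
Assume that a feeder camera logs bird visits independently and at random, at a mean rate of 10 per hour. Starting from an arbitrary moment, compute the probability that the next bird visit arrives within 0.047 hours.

0.3750

Inter-arrival times are exponential with rate λ = 10 per hour.
P(T ≤ 0.047) = 1 − e^(−λt) = 1 − e^(−10 × 0.047) = 1 − e^(−0.47) ≈ 0.3750.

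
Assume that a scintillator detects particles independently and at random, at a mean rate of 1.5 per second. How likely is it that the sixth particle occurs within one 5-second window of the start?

0.7586

Over the interval, μ = 1.5 × 5 = 7.5 (a 5-second window = 5 seconds).
The sixth arrival falls in the interval iff at least 6 events occur there: P(S_6 ≤ t) = P(N ≥ 6) = 1 − P(N ≤ 5) ≈ 0.7586.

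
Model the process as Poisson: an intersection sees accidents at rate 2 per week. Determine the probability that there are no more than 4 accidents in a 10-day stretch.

0.8387

Over the interval, μ = 2 × 10/7 ≈ 2.85714 (a 10-day stretch = 10/7 weeks).
P(N ≤ 4) = Σ_{j=0}^{4} e^(−μ) μ^j/j! ≈ 0.8387.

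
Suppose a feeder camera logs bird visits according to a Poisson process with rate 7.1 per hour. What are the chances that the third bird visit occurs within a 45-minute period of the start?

0.9002

Over the interval, μ = 7.1 × 0.75 = 5.325 (a 45-minute period = 0.75 hours).
The third arrival falls in the interval iff at least 3 events occur there: P(S_3 ≤ t) = P(N ≥ 3) = 1 − P(N ≤ 2) ≈ 0.9002.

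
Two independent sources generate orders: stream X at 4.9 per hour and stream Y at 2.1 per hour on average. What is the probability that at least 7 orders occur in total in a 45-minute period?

Independent Poisson processes superpose: combined rate λ = 4.9 + 2.1 = 7 per hour.
Over the interval, μ = 7 × 0.75 = 5.25 (a 45-minute period = 0.75 hours).
P(N ≥ 7) = 1 − P(N ≤ 6) ≈ 0.2752.

0.2752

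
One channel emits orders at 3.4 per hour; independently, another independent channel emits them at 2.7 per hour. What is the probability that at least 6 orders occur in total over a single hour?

0.5702

Independent Poisson processes superpose: combined rate λ = 3.4 + 2.7 = 6.1 per hour.
So μ = 6.1.
P(N ≥ 6) = 1 − P(N ≤ 5) ≈ 0.5702.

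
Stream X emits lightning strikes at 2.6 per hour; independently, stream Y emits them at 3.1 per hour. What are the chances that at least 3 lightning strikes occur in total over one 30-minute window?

Independent Poisson processes superpose: combined rate λ = 2.6 + 3.1 = 5.7 per hour.
Over the interval, μ = 5.7 × 0.5 = 2.85 (a 30-minute window = 0.5 hours).
P(N ≥ 3) = 1 − P(N ≤ 2) ≈ 0.5424.

0.5424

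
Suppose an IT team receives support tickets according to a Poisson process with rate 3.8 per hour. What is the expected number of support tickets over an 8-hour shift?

30.4

E[N] = λt = 3.8 × 8 = 30.4 (an 8-hour shift = 8 hours).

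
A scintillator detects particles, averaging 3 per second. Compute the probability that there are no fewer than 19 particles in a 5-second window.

Over the interval, μ = 3 × 5 = 15 (a 5-second window = 5 seconds).
P(N ≥ 19) = 1 − P(N ≤ 18) = 1 − Σ_{j=0}^{18} e^(−μ) μ^j/j! ≈ 0.1805.

0.1805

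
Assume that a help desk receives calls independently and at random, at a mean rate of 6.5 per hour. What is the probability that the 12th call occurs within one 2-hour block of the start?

0.6468

Over the interval, μ = 6.5 × 2 = 13 (a 2-hour block = 2 hours).
The 12th arrival falls in the interval iff at least 12 events occur there: P(S_12 ≤ t) = P(N ≥ 12) = 1 − P(N ≤ 11) ≈ 0.6468.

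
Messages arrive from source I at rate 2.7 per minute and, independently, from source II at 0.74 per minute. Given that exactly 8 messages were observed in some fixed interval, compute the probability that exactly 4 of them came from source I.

Given the total, each event is independently from source I with probability p = λ_I/(λ_I+λ_II) = 2.7/3.44 ≈ 0.7849.
So K ~ Binomial(8, 2.7/3.44): P(K = 4) = C(8,4) · (2.7/3.44)^4 · (0.74/3.44)^4 ≈ 0.0569.

0.0569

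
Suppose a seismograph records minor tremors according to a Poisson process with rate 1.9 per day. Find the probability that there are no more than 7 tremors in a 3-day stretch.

0.7841

Over the interval, μ = 1.9 × 3 = 5.7 (a 3-day stretch = 3 days).
P(N ≤ 7) = Σ_{j=0}^{7} e^(−μ) μ^j/j! ≈ 0.7841.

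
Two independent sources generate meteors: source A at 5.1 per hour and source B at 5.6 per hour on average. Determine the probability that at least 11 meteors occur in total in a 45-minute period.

Independent Poisson processes superpose: combined rate λ = 5.1 + 5.6 = 10.7 per hour.
Over the interval, μ = 10.7 × 0.75 = 8.025 (a 45-minute period = 0.75 hours).
P(N ≥ 11) = 1 − P(N ≤ 10) ≈ 0.1866.

0.1866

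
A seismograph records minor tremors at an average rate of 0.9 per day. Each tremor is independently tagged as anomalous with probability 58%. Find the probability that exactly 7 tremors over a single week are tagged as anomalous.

0.0447

Thinning: the tremors that are tagged as anomalous themselves form a Poisson process with rate 0.58 × 0.9 = 0.522 per day.
Over the interval, μ = 0.522 × 7 = 3.654 (a week = 7 days).
P(N = 7) = e^(−3.654) · 3.654^7/7! ≈ 0.0447.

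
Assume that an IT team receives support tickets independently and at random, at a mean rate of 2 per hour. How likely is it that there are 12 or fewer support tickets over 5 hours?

0.7916

Over the interval, μ = 2 × 5 = 10 (5 hours).
P(N ≤ 12) = Σ_{j=0}^{12} e^(−μ) μ^j/j! ≈ 0.7916.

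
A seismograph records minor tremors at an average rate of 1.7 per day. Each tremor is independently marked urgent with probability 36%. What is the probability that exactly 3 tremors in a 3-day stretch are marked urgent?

Thinning: the tremors that are marked urgent themselves form a Poisson process with rate 0.36 × 1.7 = 0.612 per day.
Over the interval, μ = 0.612 × 3 = 1.836 (a 3-day stretch = 3 days).
P(N = 3) = e^(−1.836) · 1.836^3/3! ≈ 0.1645.

0.1645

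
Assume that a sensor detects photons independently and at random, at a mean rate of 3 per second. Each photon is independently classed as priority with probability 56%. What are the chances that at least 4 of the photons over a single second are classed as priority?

0.0902

Thinning: the photons that are classed as priority themselves form a Poisson process with rate 0.56 × 3 = 1.68 per second.
So μ = 1.68.
P(N ≥ 4) = 1 − P(N ≤ 3) ≈ 0.0902.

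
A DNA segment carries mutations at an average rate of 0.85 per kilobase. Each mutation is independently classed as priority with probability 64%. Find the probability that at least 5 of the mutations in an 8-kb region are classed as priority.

0.4396

Thinning: the mutations that are classed as priority themselves form a Poisson process with rate 0.64 × 0.85 = 0.544 per kilobase.
Over the interval, μ = 0.544 × 8 = 4.352 (an 8-kb region = 8 kilobases).
P(N ≥ 5) = 1 − P(N ≤ 4) ≈ 0.4396.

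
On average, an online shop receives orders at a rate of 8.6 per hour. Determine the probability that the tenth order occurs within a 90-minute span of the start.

0.8275

Over the interval, μ = 8.6 × 1.5 = 12.9 (a 90-minute span = 1.5 hours).
The tenth arrival falls in the interval iff at least 10 events occur there: P(S_10 ≤ t) = P(N ≥ 10) = 1 − P(N ≤ 9) ≈ 0.8275.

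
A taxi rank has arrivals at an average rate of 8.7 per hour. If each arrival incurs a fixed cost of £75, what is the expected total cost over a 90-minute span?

£978.75

E[N] = 8.7 × 1.5 = 13.05 (a 90-minute span = 1.5 hours); E[cost] = 13.05 × £75 = £978.75.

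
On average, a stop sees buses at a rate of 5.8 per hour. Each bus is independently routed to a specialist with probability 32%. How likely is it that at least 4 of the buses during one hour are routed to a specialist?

Thinning: the buses that are routed to a specialist themselves form a Poisson process with rate 0.32 × 5.8 = 1.856 per hour.
So μ = 1.856.
P(N ≥ 4) = 1 − P(N ≤ 3) ≈ 0.1179.

0.1179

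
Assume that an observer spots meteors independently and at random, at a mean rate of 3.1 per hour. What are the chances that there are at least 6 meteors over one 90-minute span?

Over the interval, μ = 3.1 × 1.5 = 4.65 (a 90-minute span = 1.5 hours).
P(N ≥ 6) = 1 − P(N ≤ 5) = 1 − Σ_{j=0}^{5} e^(−μ) μ^j/j! ≈ 0.3229.

0.3229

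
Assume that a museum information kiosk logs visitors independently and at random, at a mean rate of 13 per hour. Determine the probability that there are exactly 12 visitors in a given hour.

With mean μ = 13 per hour,
P(N = 12) = e^(−μ) μ^12/12! = e^(−13) · 13^12/479001600 ≈ 0.1099.

0.1099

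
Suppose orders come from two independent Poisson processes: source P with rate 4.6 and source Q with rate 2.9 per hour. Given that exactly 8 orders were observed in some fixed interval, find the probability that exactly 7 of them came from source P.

0.1010

Given the total, each event is independently from source P with probability p = λ_P/(λ_P+λ_Q) = 4.6/7.5 ≈ 0.6133.
So K ~ Binomial(8, 4.6/7.5): P(K = 7) = C(8,7) · (4.6/7.5)^7 · (2.9/7.5)^1 ≈ 0.1010.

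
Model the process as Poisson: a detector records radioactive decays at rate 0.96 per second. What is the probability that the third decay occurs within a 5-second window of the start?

Over the interval, μ = 0.96 × 5 = 4.8 (a 5-second window = 5 seconds).
The third arrival falls in the interval iff at least 3 events occur there: P(S_3 ≤ t) = P(N ≥ 3) = 1 − P(N ≤ 2) ≈ 0.8575.

0.8575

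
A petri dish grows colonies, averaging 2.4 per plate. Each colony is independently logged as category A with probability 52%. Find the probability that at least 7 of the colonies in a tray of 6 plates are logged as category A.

0.6202

Thinning: the colonies that are logged as category A themselves form a Poisson process with rate 0.52 × 2.4 = 1.248 per plate.
Over the interval, μ = 1.248 × 6 = 7.488 (a tray of 6 plates = 6 plates).
P(N ≥ 7) = 1 − P(N ≤ 6) ≈ 0.6202.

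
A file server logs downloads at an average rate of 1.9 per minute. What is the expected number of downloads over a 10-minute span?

19

E[N] = λt = 1.9 × 10 = 19 (a 10-minute span = 10 minutes).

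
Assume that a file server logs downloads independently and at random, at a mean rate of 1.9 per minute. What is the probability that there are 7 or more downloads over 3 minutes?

0.3456

Over the interval, μ = 1.9 × 3 = 5.7 (3 minutes).
P(N ≥ 7) = 1 − P(N ≤ 6) = 1 − Σ_{j=0}^{6} e^(−μ) μ^j/j! ≈ 0.3456.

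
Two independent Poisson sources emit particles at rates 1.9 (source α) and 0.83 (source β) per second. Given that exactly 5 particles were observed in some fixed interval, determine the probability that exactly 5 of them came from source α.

0.1633

Given the total, each event is independently from source α with probability p = λ_α/(λ_α+λ_β) = 1.9/2.73 ≈ 0.6960.
So K ~ Binomial(5, 1.9/2.73): P(K = 5) = C(5,5) · (1.9/2.73)^5 · (0.83/2.73)^0 ≈ 0.1633.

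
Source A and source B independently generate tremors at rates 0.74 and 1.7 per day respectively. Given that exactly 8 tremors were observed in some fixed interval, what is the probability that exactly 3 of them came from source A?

0.2565

Given the total, each event is independently from source A with probability p = λ_A/(λ_A+λ_B) = 0.74/2.44 ≈ 0.3033.
So K ~ Binomial(8, 0.74/2.44): P(K = 3) = C(8,3) · (0.74/2.44)^3 · (1.7/2.44)^5 ≈ 0.2565.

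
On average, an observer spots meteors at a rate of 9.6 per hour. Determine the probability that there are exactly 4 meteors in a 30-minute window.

Over the interval, μ = 9.6 × 0.5 = 4.8 (a 30-minute window = 0.5 hours).
P(N = 4) = e^(−μ) μ^4/4! = e^(−4.8) · 4.8^4/24 ≈ 0.1820.

0.1820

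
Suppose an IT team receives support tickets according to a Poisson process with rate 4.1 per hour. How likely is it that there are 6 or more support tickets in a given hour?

With mean μ = 4.1 per hour,
P(N ≥ 6) = 1 − P(N ≤ 5) = 1 − Σ_{j=0}^{5} e^(−μ) μ^j/j! ≈ 0.2307.

0.2307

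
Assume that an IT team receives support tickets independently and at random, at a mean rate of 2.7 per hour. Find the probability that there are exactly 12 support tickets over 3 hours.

0.0505

Over the interval, μ = 2.7 × 3 = 8.1 (3 hours).
P(N = 12) = e^(−μ) μ^12/12! = e^(−8.1) · 8.1^12/479001600 ≈ 0.0505.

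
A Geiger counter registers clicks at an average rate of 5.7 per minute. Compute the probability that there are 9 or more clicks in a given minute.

0.1234

With mean μ = 5.7 per minute,
P(N ≥ 9) = 1 − P(N ≤ 8) = 1 − Σ_{j=0}^{8} e^(−μ) μ^j/j! ≈ 0.1234.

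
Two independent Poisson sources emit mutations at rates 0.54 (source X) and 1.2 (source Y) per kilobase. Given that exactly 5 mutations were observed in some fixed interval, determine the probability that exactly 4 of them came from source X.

Given the total, each event is independently from source X with probability p = λ_X/(λ_X+λ_Y) = 0.54/1.74 ≈ 0.3103.
So K ~ Binomial(5, 0.54/1.74): P(K = 4) = C(5,4) · (0.54/1.74)^4 · (1.2/1.74)^1 ≈ 0.0320.

0.0320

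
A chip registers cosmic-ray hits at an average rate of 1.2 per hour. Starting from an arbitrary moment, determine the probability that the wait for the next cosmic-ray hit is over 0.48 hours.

0.5621

The wait for the next event is exponential with rate λ = 1.2 per hour.
P(T > 0.48) = e^(−λt) = e^(−1.2 × 0.48) = e^(−0.576) ≈ 0.5621.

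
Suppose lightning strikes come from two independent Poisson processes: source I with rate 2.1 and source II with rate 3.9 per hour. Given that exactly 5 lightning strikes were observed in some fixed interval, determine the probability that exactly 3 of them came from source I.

0.1811

Given the total, each event is independently from source I with probability p = λ_I/(λ_I+λ_II) = 2.1/6 = 0.3500.
So K ~ Binomial(5, 2.1/6): P(K = 3) = C(5,3) · (2.1/6)^3 · (3.9/6)^2 ≈ 0.1811.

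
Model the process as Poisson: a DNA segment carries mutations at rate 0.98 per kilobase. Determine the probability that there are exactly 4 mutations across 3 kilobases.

0.1646

Over the interval, μ = 0.98 × 3 = 2.94 (3 kilobases).
P(N = 4) = e^(−μ) μ^4/4! = e^(−2.94) · 2.94^4/24 ≈ 0.1646.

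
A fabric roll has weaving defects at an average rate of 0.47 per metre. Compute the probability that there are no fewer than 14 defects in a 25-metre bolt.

0.2924

Over the interval, μ = 0.47 × 25 = 11.75 (a 25-metre bolt = 25 metres).
P(N ≥ 14) = 1 − P(N ≤ 13) = 1 − Σ_{j=0}^{13} e^(−μ) μ^j/j! ≈ 0.2924.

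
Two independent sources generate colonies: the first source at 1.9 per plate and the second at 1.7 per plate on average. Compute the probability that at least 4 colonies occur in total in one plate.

Independent Poisson processes superpose: combined rate λ = 1.9 + 1.7 = 3.6 per plate.
So μ = 3.6.
P(N ≥ 4) = 1 − P(N ≤ 3) ≈ 0.4848.

0.4848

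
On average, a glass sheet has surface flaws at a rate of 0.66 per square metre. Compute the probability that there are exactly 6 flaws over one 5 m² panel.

0.0662

Over the interval, μ = 0.66 × 5 = 3.3 (a 5 m² panel = 5 square metres).
P(N = 6) = e^(−μ) μ^6/6! = e^(−3.3) · 3.3^6/720 ≈ 0.0662.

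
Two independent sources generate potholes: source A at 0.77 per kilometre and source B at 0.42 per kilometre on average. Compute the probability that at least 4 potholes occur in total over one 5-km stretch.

0.8443

Independent Poisson processes superpose: combined rate λ = 0.77 + 0.42 = 1.19 per kilometre.
Over the interval, μ = 1.19 × 5 = 5.95 (a 5-km stretch = 5 kilometres).
P(N ≥ 4) = 1 − P(N ≤ 3) ≈ 0.8443.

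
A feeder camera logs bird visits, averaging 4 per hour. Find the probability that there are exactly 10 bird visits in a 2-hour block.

Over the interval, μ = 4 × 2 = 8 (a 2-hour block = 2 hours).
P(N = 10) = e^(−μ) μ^10/10! = e^(−8) · 8^10/3628800 ≈ 0.0993.

0.0993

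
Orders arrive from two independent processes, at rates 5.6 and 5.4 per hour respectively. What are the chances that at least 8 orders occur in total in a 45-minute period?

0.5814

Independent Poisson processes superpose: combined rate λ = 5.6 + 5.4 = 11 per hour.
Over the interval, μ = 11 × 0.75 = 8.25 (a 45-minute period = 0.75 hours).
P(N ≥ 8) = 1 − P(N ≤ 7) ≈ 0.5814.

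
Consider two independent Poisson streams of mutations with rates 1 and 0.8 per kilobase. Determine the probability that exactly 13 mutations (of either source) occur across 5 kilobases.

Independent Poisson processes superpose: combined rate λ = 1 + 0.8 = 1.8 per kilobase.
Over the interval, μ = 1.8 × 5 = 9 (5 kilobases).
P(N = 13) = e^(−9) · 9^13/13! ≈ 0.0504.

0.0504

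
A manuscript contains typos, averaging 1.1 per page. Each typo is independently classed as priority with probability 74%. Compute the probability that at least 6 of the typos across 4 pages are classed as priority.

Thinning: the typos that are classed as priority themselves form a Poisson process with rate 0.74 × 1.1 = 0.814 per page.
Over the interval, μ = 0.814 × 4 = 3.256 (4 pages).
P(N ≥ 6) = 1 − P(N ≤ 5) ≈ 0.1119.

0.1119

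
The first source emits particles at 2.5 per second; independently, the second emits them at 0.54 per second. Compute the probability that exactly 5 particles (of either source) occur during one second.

Independent Poisson processes superpose: combined rate λ = 2.5 + 0.54 = 3.04 per second.
So μ = 3.04.
P(N = 5) = e^(−3.04) · 3.04^5/5! ≈ 0.1035.

0.1035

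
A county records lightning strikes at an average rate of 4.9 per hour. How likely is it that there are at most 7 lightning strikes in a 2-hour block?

0.2388

Over the interval, μ = 4.9 × 2 = 9.8 (a 2-hour block = 2 hours).
P(N ≤ 7) = Σ_{j=0}^{7} e^(−μ) μ^j/j! ≈ 0.2388.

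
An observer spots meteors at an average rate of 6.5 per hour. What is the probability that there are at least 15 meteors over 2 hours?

Over the interval, μ = 6.5 × 2 = 13 (2 hours).
P(N ≥ 15) = 1 − P(N ≤ 14) = 1 − Σ_{j=0}^{14} e^(−μ) μ^j/j! ≈ 0.3249.

0.3249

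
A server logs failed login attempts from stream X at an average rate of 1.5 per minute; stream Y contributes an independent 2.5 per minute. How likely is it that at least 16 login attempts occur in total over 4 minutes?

0.5333

Independent Poisson processes superpose: combined rate λ = 1.5 + 2.5 = 4 per minute.
Over the interval, μ = 4 × 4 = 16 (4 minutes).
P(N ≥ 16) = 1 − P(N ≤ 15) ≈ 0.5333.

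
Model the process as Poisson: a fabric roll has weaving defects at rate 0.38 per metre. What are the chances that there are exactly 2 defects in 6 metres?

0.2659

Over the interval, μ = 0.38 × 6 = 2.28 (6 metres).
P(N = 2) = e^(−μ) μ^2/2! = e^(−2.28) · 2.28^2/2 ≈ 0.2659.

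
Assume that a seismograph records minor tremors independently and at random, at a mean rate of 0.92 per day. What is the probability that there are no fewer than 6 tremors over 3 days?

0.0617

Over the interval, μ = 0.92 × 3 = 2.76 (3 days).
P(N ≥ 6) = 1 − P(N ≤ 5) = 1 − Σ_{j=0}^{5} e^(−μ) μ^j/j! ≈ 0.0617.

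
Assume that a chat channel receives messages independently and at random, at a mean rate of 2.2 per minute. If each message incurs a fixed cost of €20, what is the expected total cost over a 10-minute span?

€440

E[N] = 2.2 × 10 = 22 (a 10-minute span = 10 minutes); E[cost] = 22 × €20 = €440.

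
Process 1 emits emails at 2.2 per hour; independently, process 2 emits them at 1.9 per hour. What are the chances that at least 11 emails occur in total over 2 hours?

0.2045

Independent Poisson processes superpose: combined rate λ = 2.2 + 1.9 = 4.1 per hour.
Over the interval, μ = 4.1 × 2 = 8.2 (2 hours).
P(N ≥ 11) = 1 − P(N ≤ 10) ≈ 0.2045.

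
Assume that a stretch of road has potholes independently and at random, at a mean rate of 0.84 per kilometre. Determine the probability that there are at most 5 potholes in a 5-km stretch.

0.7531

Over the interval, μ = 0.84 × 5 = 4.2 (a 5-km stretch = 5 kilometres).
P(N ≤ 5) = Σ_{j=0}^{5} e^(−μ) μ^j/j! ≈ 0.7531.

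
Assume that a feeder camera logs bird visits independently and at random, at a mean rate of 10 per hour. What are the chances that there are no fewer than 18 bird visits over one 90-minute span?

0.2511

Over the interval, μ = 10 × 1.5 = 15 (a 90-minute span = 1.5 hours).
P(N ≥ 18) = 1 − P(N ≤ 17) = 1 − Σ_{j=0}^{17} e^(−μ) μ^j/j! ≈ 0.2511.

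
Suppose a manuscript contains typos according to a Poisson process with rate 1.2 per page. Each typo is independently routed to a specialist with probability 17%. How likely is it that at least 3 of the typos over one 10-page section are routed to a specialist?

0.3341

Thinning: the typos that are routed to a specialist themselves form a Poisson process with rate 0.17 × 1.2 = 0.204 per page.
Over the interval, μ = 0.204 × 10 = 2.04 (a 10-page section = 10 pages).
P(N ≥ 3) = 1 − P(N ≤ 2) ≈ 0.3341.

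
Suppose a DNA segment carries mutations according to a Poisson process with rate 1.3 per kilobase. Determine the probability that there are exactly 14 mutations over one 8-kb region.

Over the interval, μ = 1.3 × 8 = 10.4 (an 8-kb region = 8 kilobases).
P(N = 14) = e^(−μ) μ^14/14! = e^(−10.4) · 10.4^14/87178291200 ≈ 0.0604.

0.0604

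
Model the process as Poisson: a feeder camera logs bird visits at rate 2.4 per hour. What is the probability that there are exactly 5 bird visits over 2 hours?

Over the interval, μ = 2.4 × 2 = 4.8 (2 hours).
P(N = 5) = e^(−μ) μ^5/5! = e^(−4.8) · 4.8^5/120 ≈ 0.1747.

0.1747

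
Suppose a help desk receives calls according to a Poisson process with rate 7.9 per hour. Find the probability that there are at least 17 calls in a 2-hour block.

Over the interval, μ = 7.9 × 2 = 15.8 (a 2-hour block = 2 hours).
P(N ≥ 17) = 1 − P(N ≤ 16) = 1 − Σ_{j=0}^{16} e^(−μ) μ^j/j! ≈ 0.4142.

0.4142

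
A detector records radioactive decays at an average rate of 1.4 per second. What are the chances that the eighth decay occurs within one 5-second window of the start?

Over the interval, μ = 1.4 × 5 = 7 (a 5-second window = 5 seconds).
The eighth arrival falls in the interval iff at least 8 events occur there: P(S_8 ≤ t) = P(N ≥ 8) = 1 − P(N ≤ 7) ≈ 0.4013.

0.4013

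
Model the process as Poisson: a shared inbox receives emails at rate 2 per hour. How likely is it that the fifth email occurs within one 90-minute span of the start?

Over the interval, μ = 2 × 1.5 = 3 (a 90-minute span = 1.5 hours).
The fifth arrival falls in the interval iff at least 5 events occur there: P(S_5 ≤ t) = P(N ≥ 5) = 1 − P(N ≤ 4) ≈ 0.1847.

0.1847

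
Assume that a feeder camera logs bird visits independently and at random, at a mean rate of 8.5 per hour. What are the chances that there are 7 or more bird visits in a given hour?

With mean μ = 8.5 per hour,
P(N ≥ 7) = 1 − P(N ≤ 6) = 1 − Σ_{j=0}^{6} e^(−μ) μ^j/j! ≈ 0.7438.

0.7438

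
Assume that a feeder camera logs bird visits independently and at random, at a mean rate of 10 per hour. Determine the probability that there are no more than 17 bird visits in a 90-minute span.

Over the interval, μ = 10 × 1.5 = 15 (a 90-minute span = 1.5 hours).
P(N ≤ 17) = Σ_{j=0}^{17} e^(−μ) μ^j/j! ≈ 0.7489.

0.7489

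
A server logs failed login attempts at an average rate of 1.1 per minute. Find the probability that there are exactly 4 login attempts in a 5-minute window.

Over the interval, μ = 1.1 × 5 = 5.5 (a 5-minute window = 5 minutes).
P(N = 4) = e^(−μ) μ^4/4! = e^(−5.5) · 5.5^4/24 ≈ 0.1558.

0.1558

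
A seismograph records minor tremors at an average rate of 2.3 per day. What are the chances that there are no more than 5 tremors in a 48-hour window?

0.6858

Over the interval, μ = 2.3 × 2 = 4.6 (a 48-hour window = 2 days).
P(N ≤ 5) = Σ_{j=0}^{5} e^(−μ) μ^j/j! ≈ 0.6858.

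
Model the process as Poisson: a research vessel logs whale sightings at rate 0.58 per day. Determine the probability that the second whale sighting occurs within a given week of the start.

0.9127

Over the interval, μ = 0.58 × 7 = 4.06 (a week = 7 days).
The second arrival falls in the interval iff at least 2 events occur there: P(S_2 ≤ t) = P(N ≥ 2) = 1 − P(N ≤ 1) ≈ 0.9127.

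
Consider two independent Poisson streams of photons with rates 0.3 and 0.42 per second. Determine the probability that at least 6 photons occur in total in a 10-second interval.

0.7241

Independent Poisson processes superpose: combined rate λ = 0.3 + 0.42 = 0.72 per second.
Over the interval, μ = 0.72 × 10 = 7.2 (a 10-second interval = 10 seconds).
P(N ≥ 6) = 1 − P(N ≤ 5) ≈ 0.7241.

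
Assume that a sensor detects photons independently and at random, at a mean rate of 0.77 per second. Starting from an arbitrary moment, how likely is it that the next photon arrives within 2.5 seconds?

Inter-arrival times are exponential with rate λ = 0.77 per second.
P(T ≤ 2.5) = 1 − e^(−λt) = 1 − e^(−0.77 × 2.5) = 1 − e^(−1.925) ≈ 0.8541.

0.8541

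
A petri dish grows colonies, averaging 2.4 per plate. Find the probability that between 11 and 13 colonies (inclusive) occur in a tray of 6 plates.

Over the interval, μ = 2.4 × 6 = 14.4 (a tray of 6 plates = 6 plates).
P(11 ≤ N ≤ 13) = Σ_{j=11}^{13} e^(−14.4) · 14.4^j/j! ≈ 0.2721.

0.2721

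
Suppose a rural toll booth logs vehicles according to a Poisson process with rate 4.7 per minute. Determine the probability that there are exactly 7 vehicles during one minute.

With mean μ = 4.7 per minute,
P(N = 7) = e^(−μ) μ^7/7! = e^(−4.7) · 4.7^7/5040 ≈ 0.0914.

0.0914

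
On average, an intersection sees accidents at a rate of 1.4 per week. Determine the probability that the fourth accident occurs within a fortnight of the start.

Over the interval, μ = 1.4 × 2 = 2.8 (a fortnight = 2 weeks).
The fourth arrival falls in the interval iff at least 4 events occur there: P(S_4 ≤ t) = P(N ≥ 4) = 1 − P(N ≤ 3) ≈ 0.3081.

0.3081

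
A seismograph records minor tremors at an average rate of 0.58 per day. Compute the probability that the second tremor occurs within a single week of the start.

0.9127

Over the interval, μ = 0.58 × 7 = 4.06 (a week = 7 days).
The second arrival falls in the interval iff at least 2 events occur there: P(S_2 ≤ t) = P(N ≥ 2) = 1 − P(N ≤ 1) ≈ 0.9127.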